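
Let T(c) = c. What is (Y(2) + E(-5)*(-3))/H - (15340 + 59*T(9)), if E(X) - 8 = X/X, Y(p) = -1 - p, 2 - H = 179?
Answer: -936379/59 ≈ -15871.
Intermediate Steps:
H = -177 (H = 2 - 1*179 = 2 - 179 = -177)
E(X) = 9 (E(X) = 8 + X/X = 8 + 1 = 9)
(Y(2) + E(-5)*(-3))/H - (15340 + 59*T(9)) = ((-1 - 1*2) + 9*(-3))/(-177) - 59/(1/(9 + 260)) = ((-1 - 2) - 27)*(-1/177) - 59/(1/269) = (-3 - 27)*(-1/177) - 59/1/269 = -30*(-1/177) - 59*269 = 10/59 - 15871 = -936379/59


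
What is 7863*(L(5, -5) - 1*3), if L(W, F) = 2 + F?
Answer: -47178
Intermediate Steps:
7863*(L(5, -5) - 1*3) = 7863*((2 - 5) - 1*3) = 7863*(-3 - 3) = 7863*(-6) = -47178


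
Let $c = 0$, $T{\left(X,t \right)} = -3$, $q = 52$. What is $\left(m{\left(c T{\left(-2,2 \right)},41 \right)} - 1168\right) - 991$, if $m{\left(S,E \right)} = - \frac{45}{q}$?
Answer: $- \frac{112313}{52} \approx -2159.9$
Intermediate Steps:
$m{\left(S,E \right)} = - \frac{45}{52}$
$\left(m{\left(c T{\left(-2,2 \right)},41 \right)} - 1168\right) - 991 = \left(- \frac{45}{52} - 1168\right) - 991 = - \frac{60781}{52} - 991 = - \frac{112313}{52}$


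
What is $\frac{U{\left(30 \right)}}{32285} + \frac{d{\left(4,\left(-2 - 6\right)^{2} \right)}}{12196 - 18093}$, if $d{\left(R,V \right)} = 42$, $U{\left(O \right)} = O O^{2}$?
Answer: $\frac{31572606}{38076929} \approx 0.82918$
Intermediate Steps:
$U{\left(O \right)} = O^{3}$
$\frac{U{\left(30 \right)}}{32285} + \frac{d{\left(4,\left(-2 - 6\right)^{2} \right)}}{12196 - 18093} = \frac{30^{3}}{32285} + \frac{42}{12196 - 18093} = 27000 \cdot \frac{1}{32285} + \frac{42}{12196 - 18093} = \frac{5400}{6457} + \frac{42}{-5897} = \frac{5400}{6457} + 42 \left(- \frac{1}{5897}\right) = \frac{5400}{6457} - \frac{42}{5897} = \frac{31572606}{38076929}$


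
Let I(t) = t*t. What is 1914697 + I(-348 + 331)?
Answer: 1914986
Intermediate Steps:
I(t) = t²
1914697 + I(-348 + 331) = 1914697 + (-348 + 331)² = 1914697 + (-17)² = 1914697 + 289 = 1914986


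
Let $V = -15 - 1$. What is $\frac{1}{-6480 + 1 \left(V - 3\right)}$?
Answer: $- \frac{1}{6499} \approx -0.00015387$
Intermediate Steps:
$V = -16$
$\frac{1}{-6480 + 1 \left(V - 3\right)} = \frac{1}{-6480 + 1 \left(-16 - 3\right)} = \frac{1}{-6480 + 1 \left(-19\right)} = \frac{1}{-6480 - 19} = \frac{1}{-6499} = - \frac{1}{6499}$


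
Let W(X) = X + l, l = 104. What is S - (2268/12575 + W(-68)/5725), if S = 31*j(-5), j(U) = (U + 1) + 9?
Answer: 89162429/575935 ≈ 154.81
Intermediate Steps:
j(U) = 10 + U (j(U) = (1 + U) + 9 = 10 + U)
S = 155 (S = 31*(10 - 5) = 31*5 = 155)
W(X) = 104 + X (W(X) = X + 104 = 104 + X)
S - (2268/12575 + W(-68)/5725) = 155 - (2268/12575 + (104 - 68)/5725) = 155 - (2268*(1/12575) + 36*(1/5725)) = 155 - (2268/12575 + 36/5725) = 155 - 1*107496/575935 = 155 - 107496/575935 = 89162429/575935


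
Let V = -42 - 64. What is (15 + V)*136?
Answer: -12376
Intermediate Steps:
V = -106
(15 + V)*136 = (15 - 106)*136 = -91*136 = -12376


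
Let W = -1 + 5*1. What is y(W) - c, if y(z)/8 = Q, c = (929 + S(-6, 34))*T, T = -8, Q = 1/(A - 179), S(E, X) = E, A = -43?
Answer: 819620/111 ≈ 7384.0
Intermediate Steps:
W = 4 (W = -1 + 5 = 4)
Q = -1/222 (Q = 1/(-43 - 179) = 1/(-222) = -1/222 ≈ -0.0045045)
c = -7384 (c = (929 - 6)*(-8) = 923*(-8) = -7384)
y(z) = -4/111 (y(z) = 8*(-1/222) = -4/111)
y(W) - c = -4/111 - 1*(-7384) = -4/111 + 7384 = 819620/111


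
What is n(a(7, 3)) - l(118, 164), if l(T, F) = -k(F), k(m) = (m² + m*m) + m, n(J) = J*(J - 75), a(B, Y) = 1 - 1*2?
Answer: 54032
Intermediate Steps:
a(B, Y) = -1 (a(B, Y) = 1 - 2 = -1)
n(J) = J*(-75 + J)
k(m) = m + 2*m² (k(m) = (m² + m²) + m = 2*m² + m = m + 2*m²)
l(T, F) = -F*(1 + 2*F)
n(a(7, 3)) - l(118, 164) = -(-75 - 1) - (-1)*164*(1 + 2*164) = -1*(-76) - (-1)*164*(1 + 328) = 76 - (-1)*164*329 = 76 - 1*(-53956) = 76 + 53956 = 54032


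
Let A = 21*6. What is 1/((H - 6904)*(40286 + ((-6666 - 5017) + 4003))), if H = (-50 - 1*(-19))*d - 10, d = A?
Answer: -1/352796920 ≈ -2.8345e-9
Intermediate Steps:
A = 126
d = 126
H = -3916 (H = (-50 - 1*(-19))*126 - 10 = (-50 + 19)*126 - 10 = -31*126 - 10 = -3906 - 10 = -3916)
1/((H - 6904)*(40286 + ((-6666 - 5017) + 4003))) = 1/((-3916 - 6904)*(40286 + ((-6666 - 5017) + 4003))) = 1/(-10820*(40286 + (-11683 + 4003))) = 1/(-10820*(40286 - 7680)) = 1/(-10820*32606) = 1/(-352796920) = -1/352796920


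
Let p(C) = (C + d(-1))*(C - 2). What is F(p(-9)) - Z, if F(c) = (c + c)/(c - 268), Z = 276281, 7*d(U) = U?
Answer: -80950685/293 ≈ -2.7628e+5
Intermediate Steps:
d(U) = U/7
p(C) = (-2 + C)*(-1/7 + C) (p(C) = (C + (1/7)*(-1))*(C - 2) = (C - 1/7)*(-2 + C) = (-1/7 + C)*(-2 + C) = (-2 + C)*(-1/7 + C))
F(c) = 2*c/(-268 + c) (F(c) = (2*c)/(-268 + c) = 2*c/(-268 + c))
F(p(-9)) - Z = 2*(2/7 + (-9)**2 - 15/7*(-9))/(-268 + (2/7 + (-9)**2 - 15/7*(-9))) - 1*276281 = 2*(2/7 + 81 + 135/7)/(-268 + (2/7 + 81 + 135/7)) - 276281 = 2*(704/7)/(-268 + 704/7) - 276281 = 2*(704/7)/(-1172/7) - 276281 = 2*(704/7)*(-7/1172) - 276281 = -352/293 - 276281 = -80950685/293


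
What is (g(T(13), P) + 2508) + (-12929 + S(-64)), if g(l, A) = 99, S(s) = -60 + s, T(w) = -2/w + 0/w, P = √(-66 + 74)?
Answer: -10446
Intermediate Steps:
P = 2*√2 (P = √8 = 2*√2 ≈ 2.8284)
T(w) = -2/w (T(w) = -2/w + 0 = -2/w)
(g(T(13), P) + 2508) + (-12929 + S(-64)) = (99 + 2508) + (-12929 + (-60 - 64)) = 2607 + (-12929 - 124) = 2607 - 13053 = -10446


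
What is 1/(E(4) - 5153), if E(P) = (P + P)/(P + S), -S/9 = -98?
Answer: -443/2282775 ≈ -0.00019406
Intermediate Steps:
S = 882 (S = -9*(-98) = 882)
E(P) = 2*P/(882 + P) (E(P) = (P + P)/(P + 882) = (2*P)/(882 + P) = 2*P/(882 + P))
1/(E(4) - 5153) = 1/(2*4/(882 + 4) - 5153) = 1/(2*4/886 - 5153) = 1/(2*4*(1/886) - 5153) = 1/(4/443 - 5153) = 1/(-2282775/443) = -443/2282775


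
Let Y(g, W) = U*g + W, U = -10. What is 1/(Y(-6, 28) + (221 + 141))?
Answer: 1/450 ≈ 0.0022222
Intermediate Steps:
Y(g, W) = W - 10*g (Y(g, W) = -10*g + W = W - 10*g)
1/(Y(-6, 28) + (221 + 141)) = 1/((28 - 10*(-6)) + (221 + 141)) = 1/((28 + 60) + 362) = 1/(88 + 362) = 1/450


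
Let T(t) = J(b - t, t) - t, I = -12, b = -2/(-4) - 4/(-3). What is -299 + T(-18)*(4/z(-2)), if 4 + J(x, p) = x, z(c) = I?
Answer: -5585/18 ≈ -310.28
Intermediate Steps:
b = 11/6 (b = -2*(-1/4) - 4*(-1/3) = 1/2 + 4/3 = 11/6 ≈ 1.8333)
z(c) = -12
J(x, p) = -4 + x
T(t) = -13/6 - 2*t (T(t) = (-4 + (11/6 - t)) - t = (-13/6 - t) - t = -13/6 - 2*t)
-299 + T(-18)*(4/z(-2)) = -299 + (-13/6 - 2*(-18))*(4/(-12)) = -299 + (-13/6 + 36)*(4*(-1/12)) = -299 + (203/6)*(-1/3) = -299 - 203/18 = -5585/18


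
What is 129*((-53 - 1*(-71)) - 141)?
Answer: -15867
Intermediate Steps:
129*((-53 - 1*(-71)) - 141) = 129*((-53 + 71) - 141) = 129*(18 - 141) = 129*(-123) = -15867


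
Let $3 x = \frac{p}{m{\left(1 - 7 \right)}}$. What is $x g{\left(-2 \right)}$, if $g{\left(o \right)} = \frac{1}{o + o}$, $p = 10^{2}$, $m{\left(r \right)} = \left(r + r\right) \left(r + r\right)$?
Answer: $- \frac{25}{432} \approx -0.05787$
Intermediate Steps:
$m{\left(r \right)} = 4 r^{2}$ ($m{\left(r \right)} = 2 r 2 r = 4 r^{2}$)
$p = 100$
$x = \frac{25}{108}$ ($x = \frac{100 \frac{1}{4 \left(1 - 7\right)^{2}}}{3} = \frac{100 \frac{1}{4 \left(-6\right)^{2}}}{3} = \frac{100 \frac{1}{4 \cdot 36}}{3} = \frac{100 \cdot \frac{1}{144}}{3} = \frac{1}{3} \cdot \frac{25}{36} = \frac{25}{108} \approx 0.23148$)
$g{\left(o \right)} = \frac{1}{2 o}$
$x g{\left(-2 \right)} = \frac{25 \frac{1}{2 \left(-2\right)}}{108} = \frac{25 \cdot \frac{1}{2} \left(- \frac{1}{2}\right)}{108} = \frac{25}{108} \left(- \frac{1}{4}\right) = - \frac{25}{432}$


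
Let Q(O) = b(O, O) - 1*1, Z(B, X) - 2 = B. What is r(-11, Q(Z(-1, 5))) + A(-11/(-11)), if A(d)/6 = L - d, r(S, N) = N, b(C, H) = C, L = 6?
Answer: 30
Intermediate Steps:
Z(B, X) = 2 + B
Q(O) = -1 + O (Q(O) = O - 1*1 = O - 1 = -1 + O)
A(d) = 36 - 6*d (A(d) = 6*(6 - d) = 36 - 6*d)
r(-11, Q(Z(-1, 5))) + A(-11/(-11)) = (-1 + (2 - 1)) + (36 - (-66)/(-11)) = (-1 + 1) + (36 - (-66)*(-1)/11) = 0 + (36 - 6*1) = 0 + (36 - 6) = 0 + 30 = 30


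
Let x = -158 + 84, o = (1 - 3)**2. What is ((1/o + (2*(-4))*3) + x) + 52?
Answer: -183/4 ≈ -45.750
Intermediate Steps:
o = 4 (o = (-2)**2 = 4)
x = -74
((1/o + (2*(-4))*3) + x) + 52 = ((1/4 + (2*(-4))*3) - 74) + 52 = ((1/4 - 8*3) - 74) + 52 = ((1/4 - 24) - 74) + 52 = (-95/4 - 74) + 52 = -391/4 + 52 = -183/4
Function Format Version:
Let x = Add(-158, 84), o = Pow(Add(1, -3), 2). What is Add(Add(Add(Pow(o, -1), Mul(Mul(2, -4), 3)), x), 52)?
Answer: Rational(-183, 4) ≈ -45.750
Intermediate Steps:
o = 4 (o = Pow(-2, 2) = 4)
x = -74
Add(Add(Add(Pow(o, -1), Mul(Mul(2, -4), 3)), x), 52) = Add(Add(Add(Pow(4, -1), Mul(Mul(2, -4), 3)), -74), 52) = Add(Add(Add(Rational(1, 4), Mul(-8, 3)), -74), 52) = Add(Add(Add(Rational(1, 4), -24), -74), 52) = Add(Add(Rational(-95, 4), -74), 52) = Add(Rational(-391, 4), 52) = Rational(-183, 4)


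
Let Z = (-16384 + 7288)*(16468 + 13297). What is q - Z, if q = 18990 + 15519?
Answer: 270776949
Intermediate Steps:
Z = -270742440 (Z = -9096*29765 = -270742440)
q = 34509
q - Z = 34509 - 1*(-270742440) = 34509 + 270742440 = 270776949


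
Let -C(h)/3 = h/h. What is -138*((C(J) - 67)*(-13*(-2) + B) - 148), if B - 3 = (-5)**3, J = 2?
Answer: -906936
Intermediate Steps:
C(h) = -3 (C(h) = -3*h/h = -3*1 = -3)
B = -122 (B = 3 + (-5)**3 = 3 - 125 = -122)
-138*((C(J) - 67)*(-13*(-2) + B) - 148) = -138*((-3 - 67)*(-13*(-2) - 122) - 148) = -138*(-70*(26 - 122) - 148) = -138*(-70*(-96) - 148) = -138*(6720 - 148) = -138*6572 = -906936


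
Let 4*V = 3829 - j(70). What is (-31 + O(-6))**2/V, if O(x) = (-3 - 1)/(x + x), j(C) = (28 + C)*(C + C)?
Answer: -33856/89019 ≈ -0.38032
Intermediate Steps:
j(C) = 2*C*(28 + C) (j(C) = (28 + C)*(2*C) = 2*C*(28 + C))
O(x) = -2/x (O(x) = -4*1/(2*x) = -2/x)
V = -9891/4 (V = (3829 - 2*70*(28 + 70))/4 = (3829 - 2*70*98)/4 = (3829 - 1*13720)/4 = (3829 - 13720)/4 = (1/4)*(-9891) = -9891/4 ≈ -2472.8)
(-31 + O(-6))**2/V = (-31 - 2/(-6))**2/(-9891/4) = (-31 - 2*(-1/6))**2*(-4/9891) = (-31 + 1/3)**2*(-4/9891) = (-92/3)**2*(-4/9891) = (8464/9)*(-4/9891) = -33856/89019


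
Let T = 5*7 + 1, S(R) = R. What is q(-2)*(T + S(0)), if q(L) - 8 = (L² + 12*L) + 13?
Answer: 36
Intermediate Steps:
T = 36 (T = 35 + 1 = 36)
q(L) = 21 + L² + 12*L (q(L) = 8 + ((L² + 12*L) + 13) = 8 + (13 + L² + 12*L) = 21 + L² + 12*L)
q(-2)*(T + S(0)) = (21 + (-2)² + 12*(-2))*(36 + 0) = (21 + 4 - 24)*36 = 1*36 = 36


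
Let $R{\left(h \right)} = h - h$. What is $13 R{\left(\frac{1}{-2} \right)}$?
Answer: $0$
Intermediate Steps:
$R{\left(h \right)} = 0$
$13 R{\left(\frac{1}{-2} \right)} = 13 \cdot 0 = 0$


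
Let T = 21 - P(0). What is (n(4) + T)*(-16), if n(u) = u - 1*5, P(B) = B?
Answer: -320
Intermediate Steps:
T = 21 (T = 21 - 1*0 = 21 + 0 = 21)
n(u) = -5 + u (n(u) = u - 5 = -5 + u)
(n(4) + T)*(-16) = ((-5 + 4) + 21)*(-16) = (-1 + 21)*(-16) = 20*(-16) = -320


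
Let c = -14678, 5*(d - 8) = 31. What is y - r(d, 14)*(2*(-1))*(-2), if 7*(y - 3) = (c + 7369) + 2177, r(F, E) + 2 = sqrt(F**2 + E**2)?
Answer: -5055/7 - 4*sqrt(9941)/5 ≈ -801.91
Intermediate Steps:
d = 71/5 (d = 8 + (1/5)*31 = 8 + 31/5 = 71/5 ≈ 14.200)
r(F, E) = -2 + sqrt(E**2 + F**2) (r(F, E) = -2 + sqrt(F**2 + E**2) = -2 + sqrt(E**2 + F**2))
y = -5111/7 (y = 3 + ((-14678 + 7369) + 2177)/7 = 3 + (-7309 + 2177)/7 = 3 + (1/7)*(-5132) = 3 - 5132/7 = -5111/7 ≈ -730.14)
y - r(d, 14)*(2*(-1))*(-2) = -5111/7 - (-2 + sqrt(14**2 + (71/5)**2))*(2*(-1))*(-2) = -5111/7 - (-2 + sqrt(196 + 5041/25))*(-2*(-2)) = -5111/7 - (-2 + sqrt(9941/25))*4 = -5111/7 - (-2 + sqrt(9941)/5)*4 = -5111/7 - (-8 + 4*sqrt(9941)/5) = -5111/7 + (8 - 4*sqrt(9941)/5) = -5055/7 - 4*sqrt(9941)/5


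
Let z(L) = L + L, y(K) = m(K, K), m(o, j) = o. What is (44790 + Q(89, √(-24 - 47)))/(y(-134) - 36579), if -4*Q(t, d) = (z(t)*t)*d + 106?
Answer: -89527/73426 + 7921*I*√71/73426 ≈ -1.2193 + 0.90899*I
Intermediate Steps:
y(K) = K
z(L) = 2*L
Q(t, d) = -53/2 - d*t²/2 (Q(t, d) = -(((2*t)*t)*d + 106)/4 = -((2*t²)*d + 106)/4 = -(2*d*t² + 106)/4 = -(106 + 2*d*t²)/4 = -53/2 - d*t²/2)
(44790 + Q(89, √(-24 - 47)))/(y(-134) - 36579) = (44790 + (-53/2 - ½*√(-24 - 47)*89²))/(-134 - 36579) = (44790 + (-53/2 - ½*√(-71)*7921))/(-36713) = (44790 + (-53/2 - ½*I*√71*7921))*(-1/36713) = (44790 + (-53/2 - 7921*I*√71/2))*(-1/36713) = (89527/2 - 7921*I*√71/2)*(-1/36713) = -89527/73426 + 7921*I*√71/73426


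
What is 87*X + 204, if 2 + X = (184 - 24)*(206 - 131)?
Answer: 1044030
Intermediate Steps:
X = 11998 (X = -2 + (184 - 24)*(206 - 131) = -2 + 160*75 = -2 + 12000 = 11998)
87*X + 204 = 87*11998 + 204 = 1043826 + 204 = 1044030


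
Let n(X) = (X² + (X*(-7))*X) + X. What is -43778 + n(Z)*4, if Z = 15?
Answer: -49118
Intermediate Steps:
n(X) = X - 6*X² (n(X) = (X² + (-7*X)*X) + X = (X² - 7*X²) + X = -6*X² + X = X - 6*X²)
-43778 + n(Z)*4 = -43778 + (15*(1 - 6*15))*4 = -43778 + (15*(1 - 90))*4 = -43778 + (15*(-89))*4 = -43778 - 1335*4 = -43778 - 5340 = -49118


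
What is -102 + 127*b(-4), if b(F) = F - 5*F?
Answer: 1930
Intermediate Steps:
b(F) = -4*F
-102 + 127*b(-4) = -102 + 127*(-4*(-4)) = -102 + 127*16 = -102 + 2032 = 1930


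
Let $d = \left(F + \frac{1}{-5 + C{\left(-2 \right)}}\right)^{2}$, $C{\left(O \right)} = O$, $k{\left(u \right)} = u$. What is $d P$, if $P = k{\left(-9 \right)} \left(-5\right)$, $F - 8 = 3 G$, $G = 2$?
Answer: $\frac{423405}{49} \approx 8640.9$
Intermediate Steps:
$F = 14$ ($F = 8 + 3 \cdot 2 = 8 + 6 = 14$)
$P = 45$ ($P = \left(-9\right) \left(-5\right) = 45$)
$d = \frac{9409}{49}$ ($d = \left(14 + \frac{1}{-5 - 2}\right)^{2} = \left(14 + \frac{1}{-7}\right)^{2} = \left(14 - \frac{1}{7}\right)^{2} = \left(\frac{97}{7}\right)^{2} = \frac{9409}{49} \approx 192.02$)
$d P = \frac{9409}{49} \cdot 45 = \frac{423405}{49}$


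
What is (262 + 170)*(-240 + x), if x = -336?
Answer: -248832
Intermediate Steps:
(262 + 170)*(-240 + x) = (262 + 170)*(-240 - 336) = 432*(-576) = -248832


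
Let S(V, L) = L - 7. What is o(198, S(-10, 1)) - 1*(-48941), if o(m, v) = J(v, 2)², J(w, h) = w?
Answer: 48977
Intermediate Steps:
S(V, L) = -7 + L
o(m, v) = v²
o(198, S(-10, 1)) - 1*(-48941) = (-7 + 1)² - 1*(-48941) = (-6)² + 48941 = 36 + 48941 = 48977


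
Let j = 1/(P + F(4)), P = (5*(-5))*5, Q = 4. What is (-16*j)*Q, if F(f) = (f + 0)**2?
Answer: 64/109 ≈ 0.58716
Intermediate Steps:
P = -125 (P = -25*5 = -125)
F(f) = f**2
j = -1/109 (j = 1/(-125 + 4**2) = 1/(-125 + 16) = 1/(-109) = -1/109 ≈ -0.0091743)
(-16*j)*Q = -16*(-1/109)*4 = (16/109)*4 = 64/109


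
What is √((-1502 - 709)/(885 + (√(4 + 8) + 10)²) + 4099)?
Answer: 2*√(1021123 + 40990*√3)/√(997 + 40*√3) ≈ 64.007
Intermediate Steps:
√((-1502 - 709)/(885 + (√(4 + 8) + 10)²) + 4099) = √(-2211/(885 + (√12 + 10)²) + 4099) = √(-2211/(885 + (2*√3 + 10)²) + 4099) = √(-2211/(885 + (10 + 2*√3)²) + 4099) = √(4099 - 2211/(885 + (10 + 2*√3)²))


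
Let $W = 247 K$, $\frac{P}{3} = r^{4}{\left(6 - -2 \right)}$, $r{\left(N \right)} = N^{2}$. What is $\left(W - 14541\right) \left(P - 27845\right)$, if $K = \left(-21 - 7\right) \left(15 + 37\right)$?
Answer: $-18822324879919$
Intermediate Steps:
$K = -1456$ ($K = \left(-28\right) 52 = -1456$)
$P = 50331648$ ($P = 3 \left(\left(6 - -2\right)^{2}\right)^{4} = 3 \left(\left(6 + 2\right)^{2}\right)^{4} = 3 \left(8^{2}\right)^{4} = 3 \cdot 64^{4} = 3 \cdot 16777216 = 50331648$)
$W = -359632$ ($W = 247 \left(-1456\right) = -359632$)
$\left(W - 14541\right) \left(P - 27845\right) = \left(-359632 - 14541\right) \left(50331648 - 27845\right) = \left(-374173\right) 50303803 = -18822324879919$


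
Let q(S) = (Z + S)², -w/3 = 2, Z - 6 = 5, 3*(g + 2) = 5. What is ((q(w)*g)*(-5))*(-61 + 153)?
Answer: 11500/3 ≈ 3833.3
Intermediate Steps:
g = -⅓ (g = -2 + (⅓)*5 = -2 + 5/3 = -⅓ ≈ -0.33333)
Z = 11 (Z = 6 + 5 = 11)
w = -6 (w = -3*2 = -6)
q(S) = (11 + S)²
((q(w)*g)*(-5))*(-61 + 153) = (((11 - 6)²*(-⅓))*(-5))*(-61 + 153) = ((5²*(-⅓))*(-5))*92 = ((25*(-⅓))*(-5))*92 = -25/3*(-5)*92 = (125/3)*92 = 11500/3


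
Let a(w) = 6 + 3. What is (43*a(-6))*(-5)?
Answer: -1935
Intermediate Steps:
a(w) = 9
(43*a(-6))*(-5) = (43*9)*(-5) = 387*(-5) = -1935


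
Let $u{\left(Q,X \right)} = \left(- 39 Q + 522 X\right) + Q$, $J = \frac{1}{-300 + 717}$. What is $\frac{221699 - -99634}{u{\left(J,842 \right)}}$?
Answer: $\frac{133995861}{183281470} \approx 0.73109$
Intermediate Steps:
$J = \frac{1}{417} \approx 0.0023981$
$u{\left(Q,X \right)} = - 38 Q + 522 X$
$\frac{221699 - -99634}{u{\left(J,842 \right)}} = \frac{221699 - -99634}{\left(-38\right) \frac{1}{417} + 522 \cdot 842} = \frac{221699 + 99634}{- \frac{38}{417} + 439524} = \frac{321333}{\frac{183281470}{417}} = 321333 \cdot \frac{417}{183281470} = \frac{133995861}{183281470}$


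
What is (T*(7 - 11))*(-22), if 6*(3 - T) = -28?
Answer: 2024/3 ≈ 674.67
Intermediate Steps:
T = 23/3 (T = 3 - ⅙*(-28) = 3 + 14/3 = 23/3 ≈ 7.6667)
(T*(7 - 11))*(-22) = (23*(7 - 11)/3)*(-22) = ((23/3)*(-4))*(-22) = -92/3*(-22) = 2024/3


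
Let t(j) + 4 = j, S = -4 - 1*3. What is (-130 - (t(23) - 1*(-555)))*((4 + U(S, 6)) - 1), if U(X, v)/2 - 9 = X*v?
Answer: 44352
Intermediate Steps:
S = -7 (S = -4 - 3 = -7)
t(j) = -4 + j
U(X, v) = 18 + 2*X*v (U(X, v) = 18 + 2*(X*v) = 18 + 2*X*v)
(-130 - (t(23) - 1*(-555)))*((4 + U(S, 6)) - 1) = (-130 - ((-4 + 23) - 1*(-555)))*((4 + (18 + 2*(-7)*6)) - 1) = (-130 - (19 + 555))*((4 + (18 - 84)) - 1) = (-130 - 1*574)*((4 - 66) - 1) = (-130 - 574)*(-62 - 1) = -704*(-63) = 44352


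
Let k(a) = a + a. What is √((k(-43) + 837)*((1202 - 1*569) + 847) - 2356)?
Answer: 6*√30809 ≈ 1053.2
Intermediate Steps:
k(a) = 2*a
√((k(-43) + 837)*((1202 - 1*569) + 847) - 2356) = √((2*(-43) + 837)*((1202 - 1*569) + 847) - 2356) = √((-86 + 837)*((1202 - 569) + 847) - 2356) = √(751*(633 + 847) - 2356) = √(751*1480 - 2356) = √(1111480 - 2356) = √1109124 = 6*√30809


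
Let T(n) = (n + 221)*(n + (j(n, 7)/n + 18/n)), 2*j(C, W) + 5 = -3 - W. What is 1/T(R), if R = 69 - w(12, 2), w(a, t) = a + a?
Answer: 15/180481 ≈ 8.3111e-5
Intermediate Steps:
j(C, W) = -4 - W/2 (j(C, W) = -5/2 + (-3 - W)/2 = -5/2 + (-3/2 - W/2) = -4 - W/2)
w(a, t) = 2*a
R = 45 (R = 69 - 2*12 = 69 - 1*24 = 69 - 24 = 45)
T(n) = (221 + n)*(n + 21/(2*n)) (T(n) = (n + 221)*(n + ((-4 - ½*7)/n + 18/n)) = (221 + n)*(n + ((-4 - 7/2)/n + 18/n)) = (221 + n)*(n + (-15/(2*n) + 18/n)) = (221 + n)*(n + 21/(2*n)))
1/T(R) = 1/(21/2 + 45² + 221*45 + (4641/2)/45) = 1/(21/2 + 2025 + 9945 + (4641/2)*(1/45)) = 1/(21/2 + 2025 + 9945 + 1547/30) = 1/(180481/15) = 15/180481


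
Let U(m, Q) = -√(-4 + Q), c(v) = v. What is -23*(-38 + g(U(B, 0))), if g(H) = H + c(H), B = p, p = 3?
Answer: 874 + 92*I ≈ 874.0 + 92.0*I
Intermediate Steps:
B = 3
g(H) = 2*H (g(H) = H + H = 2*H)
-23*(-38 + g(U(B, 0))) = -23*(-38 + 2*(-√(-4 + 0))) = -23*(-38 + 2*(-√(-4))) = -23*(-38 + 2*(-2*I)) = -23*(-38 - 4*I) = 874 + 92*I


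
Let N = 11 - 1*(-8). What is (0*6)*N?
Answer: 0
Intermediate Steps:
N = 19 (N = 11 + 8 = 19)
(0*6)*N = (0*6)*19 = 0*19 = 0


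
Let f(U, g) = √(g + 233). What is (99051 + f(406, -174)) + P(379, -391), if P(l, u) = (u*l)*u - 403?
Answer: 58040547 + √59 ≈ 5.8041e+7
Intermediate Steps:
f(U, g) = √(233 + g)
P(l, u) = -403 + l*u² (P(l, u) = (l*u)*u - 403 = l*u² - 403 = -403 + l*u²)
(99051 + f(406, -174)) + P(379, -391) = (99051 + √(233 - 174)) + (-403 + 379*(-391)²) = (99051 + √59) + (-403 + 379*152881) = (99051 + √59) + (-403 + 57941899) = (99051 + √59) + 57941496 = 58040547 + √59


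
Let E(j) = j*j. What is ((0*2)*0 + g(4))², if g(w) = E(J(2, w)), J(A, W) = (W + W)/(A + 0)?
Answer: 256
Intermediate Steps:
J(A, W) = 2*W/A (J(A, W) = (2*W)/A = 2*W/A)
E(j) = j²
g(w) = w² (g(w) = (2*w/2)² = (2*w*(½))² = w²)
((0*2)*0 + g(4))² = ((0*2)*0 + 4²)² = (0*0 + 16)² = (0 + 16)² = 16² = 256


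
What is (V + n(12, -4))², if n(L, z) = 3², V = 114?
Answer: 15129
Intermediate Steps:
n(L, z) = 9
(V + n(12, -4))² = (114 + 9)² = 123² = 15129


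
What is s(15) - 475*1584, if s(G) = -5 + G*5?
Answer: -752330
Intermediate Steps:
s(G) = -5 + 5*G
s(15) - 475*1584 = (-5 + 5*15) - 475*1584 = (-5 + 75) - 752400 = 70 - 752400 = -752330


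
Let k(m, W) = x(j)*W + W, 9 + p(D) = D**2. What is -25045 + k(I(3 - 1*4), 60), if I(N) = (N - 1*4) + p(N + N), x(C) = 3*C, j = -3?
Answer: -25525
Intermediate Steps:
p(D) = -9 + D**2
I(N) = -13 + N + 4*N**2 (I(N) = (N - 1*4) + (-9 + (N + N)**2) = (N - 4) + (-9 + (2*N)**2) = (-4 + N) + (-9 + 4*N**2) = -13 + N + 4*N**2)
k(m, W) = -8*W (k(m, W) = (3*(-3))*W + W = -9*W + W = -8*W)
-25045 + k(I(3 - 1*4), 60) = -25045 - 8*60 = -25045 - 480 = -25525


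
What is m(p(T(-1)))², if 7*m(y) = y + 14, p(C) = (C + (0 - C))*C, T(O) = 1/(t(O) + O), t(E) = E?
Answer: 4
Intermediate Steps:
T(O) = 1/(2*O) (T(O) = 1/(O + O) = 1/(2*O))
p(C) = 0 (p(C) = (C - C)*C = 0*C = 0)
m(y) = 2 + y/7 (m(y) = (y + 14)/7 = (14 + y)/7 = 2 + y/7)
m(p(T(-1)))² = (2 + (⅐)*0)² = (2 + 0)² = 2² = 4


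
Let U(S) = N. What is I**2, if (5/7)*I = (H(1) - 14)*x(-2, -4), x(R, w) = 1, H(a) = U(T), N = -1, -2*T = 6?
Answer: 441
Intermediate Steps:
T = -3 (T = -1/2*6 = -3)
U(S) = -1
H(a) = -1
I = -21 (I = 7*((-1 - 14)*1)/5 = 7*(-15*1)/5 = (7/5)*(-15) = -21)
I**2 = (-21)**2 = 441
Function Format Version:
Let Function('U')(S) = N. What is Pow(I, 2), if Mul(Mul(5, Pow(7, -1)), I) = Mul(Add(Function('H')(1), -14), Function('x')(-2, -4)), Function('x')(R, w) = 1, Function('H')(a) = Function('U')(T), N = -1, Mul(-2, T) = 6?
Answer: 441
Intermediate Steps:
T = -3 (T = Mul(Rational(-1, 2), 6) = -3)
Function('U')(S) = -1
Function('H')(a) = -1
I = -21 (I = Mul(Rational(7, 5), Mul(Add(-1, -14), 1)) = Mul(Rational(7, 5), Mul(-15, 1)) = Mul(Rational(7, 5), -15) = -21)
Pow(I, 2) = Pow(-21, 2) = 441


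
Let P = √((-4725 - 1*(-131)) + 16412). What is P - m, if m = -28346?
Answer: 28346 + √11818 ≈ 28455.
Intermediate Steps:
P = √11818 (P = √((-4725 + 131) + 16412) = √(-4594 + 16412) = √11818 ≈ 108.71)
P - m = √11818 - 1*(-28346) = √11818 + 28346 = 28346 + √11818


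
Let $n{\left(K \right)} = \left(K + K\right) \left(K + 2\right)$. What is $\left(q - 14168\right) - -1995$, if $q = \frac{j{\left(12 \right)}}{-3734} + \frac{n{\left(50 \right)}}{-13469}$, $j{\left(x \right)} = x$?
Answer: $- \frac{306119630993}{25146623} \approx -12173.0$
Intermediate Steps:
$n{\left(K \right)} = 2 K \left(2 + K\right)$
$q = - \frac{9789214}{25146623}$ ($q = \frac{12}{-3734} + \frac{2 \cdot 50 \left(2 + 50\right)}{-13469} = 12 \left(- \frac{1}{3734}\right) + 2 \cdot 50 \cdot 52 \left(- \frac{1}{13469}\right) = - \frac{6}{1867} + 5200 \left(- \frac{1}{13469}\right) = - \frac{6}{1867} - \frac{5200}{13469} = - \frac{9789214}{25146623} \approx -0.38929$)
$\left(q - 14168\right) - -1995 = \left(- \frac{9789214}{25146623} - 14168\right) - -1995 = - \frac{356287143878}{25146623} + 1995 = - \frac{306119630993}{25146623}$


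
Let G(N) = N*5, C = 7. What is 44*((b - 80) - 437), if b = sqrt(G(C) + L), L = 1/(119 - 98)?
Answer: -22748 + 176*sqrt(966)/21 ≈ -22488.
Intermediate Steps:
G(N) = 5*N
L = 1/21 ≈ 0.047619
b = 4*sqrt(966)/21 (b = sqrt(5*7 + 1/21) = sqrt(35 + 1/21) = sqrt(736/21) = 4*sqrt(966)/21 ≈ 5.9201)
44*((b - 80) - 437) = 44*((4*sqrt(966)/21 - 80) - 437) = 44*((-80 + 4*sqrt(966)/21) - 437) = 44*(-517 + 4*sqrt(966)/21) = -22748 + 176*sqrt(966)/21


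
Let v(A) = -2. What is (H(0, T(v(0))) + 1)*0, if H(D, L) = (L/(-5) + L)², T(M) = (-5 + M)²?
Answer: 0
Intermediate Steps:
H(D, L) = 16*L²/25 (H(D, L) = (L*(-⅕) + L)² = (-L/5 + L)² = (4*L/5)² = 16*L²/25)
(H(0, T(v(0))) + 1)*0 = (16*((-5 - 2)²)²/25 + 1)*0 = (16*((-7)²)²/25 + 1)*0 = ((16/25)*49² + 1)*0 = ((16/25)*2401 + 1)*0 = (38416/25 + 1)*0 = (38441/25)*0 = 0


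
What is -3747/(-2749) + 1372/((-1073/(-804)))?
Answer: 3036409443/2949677 ≈ 1029.4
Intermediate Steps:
-3747/(-2749) + 1372/((-1073/(-804))) = -3747*(-1/2749) + 1372/((-1073*(-1/804))) = 3747/2749 + 1372/(1073/804) = 3747/2749 + 1372*(804/1073) = 3747/2749 + 1103088/1073 = 3036409443/2949677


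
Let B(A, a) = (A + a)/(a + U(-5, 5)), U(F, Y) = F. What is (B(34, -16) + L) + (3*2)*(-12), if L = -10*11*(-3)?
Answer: 1800/7 ≈ 257.14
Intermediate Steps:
L = 330 (L = -110*(-3) = 330)
B(A, a) = (A + a)/(-5 + a) (B(A, a) = (A + a)/(a - 5) = (A + a)/(-5 + a))
(B(34, -16) + L) + (3*2)*(-12) = ((34 - 16)/(-5 - 16) + 330) + (3*2)*(-12) = (18/(-21) + 330) + 6*(-12) = (-1/21*18 + 330) - 72 = (-6/7 + 330) - 72 = 2304/7 - 72 = 1800/7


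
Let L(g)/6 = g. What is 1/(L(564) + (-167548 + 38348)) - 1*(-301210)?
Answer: 37897037359/125816 ≈ 3.0121e+5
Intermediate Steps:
L(g) = 6*g
1/(L(564) + (-167548 + 38348)) - 1*(-301210) = 1/(6*564 + (-167548 + 38348)) - 1*(-301210) = 1/(3384 - 129200) + 301210 = 1/(-125816) + 301210 = -1/125816 + 301210 = 37897037359/125816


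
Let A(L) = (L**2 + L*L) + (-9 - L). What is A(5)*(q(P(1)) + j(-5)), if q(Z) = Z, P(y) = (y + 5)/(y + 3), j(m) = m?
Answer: -126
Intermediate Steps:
A(L) = -9 - L + 2*L**2 (A(L) = (L**2 + L**2) + (-9 - L) = 2*L**2 + (-9 - L) = -9 - L + 2*L**2)
P(y) = (5 + y)/(3 + y)
A(5)*(q(P(1)) + j(-5)) = (-9 - 1*5 + 2*5**2)*((5 + 1)/(3 + 1) - 5) = (-9 - 5 + 2*25)*(6/4 - 5) = (-9 - 5 + 50)*((1/4)*6 - 5) = 36*(3/2 - 5) = 36*(-7/2) = -126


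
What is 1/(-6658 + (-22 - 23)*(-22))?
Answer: -1/5668 ≈ -0.00017643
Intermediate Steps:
1/(-6658 + (-22 - 23)*(-22)) = 1/(-6658 - 45*(-22)) = 1/(-6658 + 990) = 1/(-5668) = -1/5668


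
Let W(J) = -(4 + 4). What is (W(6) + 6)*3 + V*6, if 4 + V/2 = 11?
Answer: 78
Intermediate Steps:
V = 14 (V = -8 + 2*11 = -8 + 22 = 14)
W(J) = -8 (W(J) = -1*8 = -8)
(W(6) + 6)*3 + V*6 = (-8 + 6)*3 + 14*6 = -2*3 + 84 = -6 + 84 = 78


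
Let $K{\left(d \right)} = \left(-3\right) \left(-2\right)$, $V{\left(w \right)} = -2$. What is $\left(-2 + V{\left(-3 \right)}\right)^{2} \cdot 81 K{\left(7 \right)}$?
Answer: $7776$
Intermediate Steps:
$K{\left(d \right)} = 6$
$\left(-2 + V{\left(-3 \right)}\right)^{2} \cdot 81 K{\left(7 \right)} = \left(-2 - 2\right)^{2} \cdot 81 \cdot 6 = \left(-4\right)^{2} \cdot 81 \cdot 6 = 16 \cdot 81 \cdot 6 = 1296 \cdot 6 = 7776$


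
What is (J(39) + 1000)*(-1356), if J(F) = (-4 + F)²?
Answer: -3017100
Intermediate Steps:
(J(39) + 1000)*(-1356) = ((-4 + 39)² + 1000)*(-1356) = (35² + 1000)*(-1356) = (1225 + 1000)*(-1356) = 2225*(-1356) = -3017100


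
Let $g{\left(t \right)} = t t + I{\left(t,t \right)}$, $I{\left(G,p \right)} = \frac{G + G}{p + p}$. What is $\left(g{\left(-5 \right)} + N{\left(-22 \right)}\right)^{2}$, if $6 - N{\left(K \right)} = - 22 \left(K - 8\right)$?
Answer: $394384$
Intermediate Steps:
$I{\left(G,p \right)} = \frac{G}{p}$ ($I{\left(G,p \right)} = \frac{2 G}{2 p} = 2 G \frac{1}{2 p} = \frac{G}{p}$)
$N{\left(K \right)} = -170 + 22 K$ ($N{\left(K \right)} = 6 - - 22 \left(K - 8\right) = 6 - - 22 \left(-8 + K\right) = 6 - \left(176 - 22 K\right) = 6 + \left(-176 + 22 K\right) = -170 + 22 K$)
$g{\left(t \right)} = 1 + t^{2}$ ($g{\left(t \right)} = t t + \frac{t}{t} = t^{2} + 1 = 1 + t^{2}$)
$\left(g{\left(-5 \right)} + N{\left(-22 \right)}\right)^{2} = \left(\left(1 + \left(-5\right)^{2}\right) + \left(-170 + 22 \left(-22\right)\right)\right)^{2} = \left(\left(1 + 25\right) - 654\right)^{2} = \left(26 - 654\right)^{2} = \left(-628\right)^{2} = 394384$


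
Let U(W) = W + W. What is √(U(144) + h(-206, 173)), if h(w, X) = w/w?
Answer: 17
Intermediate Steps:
h(w, X) = 1
U(W) = 2*W
√(U(144) + h(-206, 173)) = √(2*144 + 1) = √(288 + 1) = √289 = 17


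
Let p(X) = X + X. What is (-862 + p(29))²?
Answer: 646416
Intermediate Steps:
p(X) = 2*X
(-862 + p(29))² = (-862 + 2*29)² = (-862 + 58)² = (-804)² = 646416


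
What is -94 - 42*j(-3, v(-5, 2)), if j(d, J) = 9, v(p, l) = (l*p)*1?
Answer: -472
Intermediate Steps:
v(p, l) = l*p
-94 - 42*j(-3, v(-5, 2)) = -94 - 42*9 = -94 - 378 = -472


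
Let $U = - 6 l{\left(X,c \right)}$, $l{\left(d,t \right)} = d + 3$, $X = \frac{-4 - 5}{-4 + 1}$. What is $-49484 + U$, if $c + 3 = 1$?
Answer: $-49520$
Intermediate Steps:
$c = -2$ ($c = -3 + 1 = -2$)
$X = 3$ ($X = - \frac{9}{-3} = \left(-9\right) \left(- \frac{1}{3}\right) = 3$)
$l{\left(d,t \right)} = 3 + d$
$U = -36$ ($U = - 6 \left(3 + 3\right) = \left(-6\right) 6 = -36$)
$-49484 + U = -49484 - 36 = -49520$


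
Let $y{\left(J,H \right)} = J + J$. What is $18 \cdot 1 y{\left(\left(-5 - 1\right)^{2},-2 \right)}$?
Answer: $1296$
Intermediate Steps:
$y{\left(J,H \right)} = 2 J$
$18 \cdot 1 y{\left(\left(-5 - 1\right)^{2},-2 \right)} = 18 \cdot 1 \cdot 2 \left(-5 - 1\right)^{2} = 18 \cdot 2 \left(-6\right)^{2} = 18 \cdot 2 \cdot 36 = 18 \cdot 72 = 1296$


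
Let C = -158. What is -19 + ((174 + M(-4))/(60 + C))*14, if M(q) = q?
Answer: -303/7 ≈ -43.286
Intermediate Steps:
-19 + ((174 + M(-4))/(60 + C))*14 = -19 + ((174 - 4)/(60 - 158))*14 = -19 + (170/(-98))*14 = -19 + (170*(-1/98))*14 = -19 - 85/49*14 = -19 - 170/7 = -303/7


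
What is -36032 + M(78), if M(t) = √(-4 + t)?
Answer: -36032 + √74 ≈ -36023.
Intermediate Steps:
-36032 + M(78) = -36032 + √(-4 + 78) = -36032 + √74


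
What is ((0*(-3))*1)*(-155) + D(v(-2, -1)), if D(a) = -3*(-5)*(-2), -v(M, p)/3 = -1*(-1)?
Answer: -30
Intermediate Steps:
v(M, p) = -3 (v(M, p) = -(-3)*(-1) = -3*1 = -3)
D(a) = -30 (D(a) = 15*(-2) = -30)
((0*(-3))*1)*(-155) + D(v(-2, -1)) = ((0*(-3))*1)*(-155) - 30 = (0*1)*(-155) - 30 = 0*(-155) - 30 = 0 - 30 = -30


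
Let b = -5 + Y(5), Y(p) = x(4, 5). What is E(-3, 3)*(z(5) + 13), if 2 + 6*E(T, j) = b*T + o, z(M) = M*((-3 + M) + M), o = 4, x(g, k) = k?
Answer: 16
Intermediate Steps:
Y(p) = 5
b = 0 (b = -5 + 5 = 0)
z(M) = M*(-3 + 2*M)
E(T, j) = ⅓ (E(T, j) = -⅓ + (0*T + 4)/6 = -⅓ + (0 + 4)/6 = -⅓ + (⅙)*4 = -⅓ + ⅔ = ⅓)
E(-3, 3)*(z(5) + 13) = (5*(-3 + 2*5) + 13)/3 = (5*(-3 + 10) + 13)/3 = (5*7 + 13)/3 = (35 + 13)/3 = (⅓)*48 = 16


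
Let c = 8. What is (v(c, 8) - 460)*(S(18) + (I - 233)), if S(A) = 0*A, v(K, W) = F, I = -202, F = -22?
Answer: 209670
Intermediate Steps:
v(K, W) = -22
S(A) = 0
(v(c, 8) - 460)*(S(18) + (I - 233)) = (-22 - 460)*(0 + (-202 - 233)) = -482*(0 - 435) = -482*(-435) = 209670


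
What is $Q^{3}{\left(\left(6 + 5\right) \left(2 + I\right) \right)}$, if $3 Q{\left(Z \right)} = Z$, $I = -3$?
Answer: $- \frac{1331}{27} \approx -49.296$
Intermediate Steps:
$Q{\left(Z \right)} = \frac{Z}{3}$
$Q^{3}{\left(\left(6 + 5\right) \left(2 + I\right) \right)} = \left(\frac{\left(6 + 5\right) \left(2 - 3\right)}{3}\right)^{3} = \left(\frac{11 \left(-1\right)}{3}\right)^{3} = \left(\frac{1}{3} \left(-11\right)\right)^{3} = \left(- \frac{11}{3}\right)^{3} = - \frac{1331}{27}$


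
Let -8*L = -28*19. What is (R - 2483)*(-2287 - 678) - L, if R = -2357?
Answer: 28701067/2 ≈ 1.4351e+7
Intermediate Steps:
L = 133/2 (L = -(-7)*19/2 = -⅛*(-532) = 133/2 ≈ 66.500)
(R - 2483)*(-2287 - 678) - L = (-2357 - 2483)*(-2287 - 678) - 1*133/2 = -4840*(-2965) - 133/2 = 14350600 - 133/2 = 28701067/2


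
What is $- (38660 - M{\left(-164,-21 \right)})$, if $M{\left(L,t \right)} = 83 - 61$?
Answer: $-38638$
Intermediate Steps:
$M{\left(L,t \right)} = 22$
$- (38660 - M{\left(-164,-21 \right)}) = - (38660 - 22) = \left(-1\right) 38638 = -38638$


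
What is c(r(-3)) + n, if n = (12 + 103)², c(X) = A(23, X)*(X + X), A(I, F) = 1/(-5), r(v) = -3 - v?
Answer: 13225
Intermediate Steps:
A(I, F) = -⅕
c(X) = -2*X/5 (c(X) = -(X + X)/5 = -2*X/5)
n = 13225 (n = 115² = 13225)
c(r(-3)) + n = -2*(-3 - 1*(-3))/5 + 13225 = -2*(-3 + 3)/5 + 13225 = -⅖*0 + 13225 = 0 + 13225 = 13225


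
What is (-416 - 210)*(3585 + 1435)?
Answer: -3142520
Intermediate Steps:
(-416 - 210)*(3585 + 1435) = -626*5020 = -3142520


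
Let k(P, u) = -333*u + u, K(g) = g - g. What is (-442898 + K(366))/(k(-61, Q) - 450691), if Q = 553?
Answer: 442898/634287 ≈ 0.69826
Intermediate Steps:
K(g) = 0
k(P, u) = -332*u
(-442898 + K(366))/(k(-61, Q) - 450691) = (-442898 + 0)/(-332*553 - 450691) = -442898/(-183596 - 450691) = -442898/(-634287) = -442898*(-1/634287) = 442898/634287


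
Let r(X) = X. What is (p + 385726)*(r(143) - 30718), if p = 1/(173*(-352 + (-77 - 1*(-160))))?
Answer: -548837481075075/46537 ≈ -1.1794e+10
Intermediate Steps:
p = -1/46537 (p = 1/(173*(-352 + (-77 + 160))) = 1/(173*(-352 + 83)) = 1/(173*(-269)) = 1/(-46537) = -1/46537 ≈ -2.1488e-5)
(p + 385726)*(r(143) - 30718) = (-1/46537 + 385726)*(143 - 30718) = (17950530861/46537)*(-30575) = -548837481075075/46537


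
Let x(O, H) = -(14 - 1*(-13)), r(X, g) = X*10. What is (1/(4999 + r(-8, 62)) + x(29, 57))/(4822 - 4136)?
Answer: -66406/1687217 ≈ -0.039358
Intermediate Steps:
r(X, g) = 10*X
x(O, H) = -27 (x(O, H) = -(14 + 13) = -1*27 = -27)
(1/(4999 + r(-8, 62)) + x(29, 57))/(4822 - 4136) = (1/(4999 + 10*(-8)) - 27)/(4822 - 4136) = (1/(4999 - 80) - 27)/686 = (1/4919 - 27)*(1/686) = -132812/4919*1/686 = -66406/1687217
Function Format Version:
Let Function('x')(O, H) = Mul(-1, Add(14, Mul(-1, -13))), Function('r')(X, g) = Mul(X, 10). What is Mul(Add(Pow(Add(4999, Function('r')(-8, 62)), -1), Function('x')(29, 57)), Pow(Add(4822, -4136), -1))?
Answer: Rational(-66406, 1687217) ≈ -0.039358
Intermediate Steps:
Function('r')(X, g) = Mul(10, X)
Function('x')(O, H) = -27 (Function('x')(O, H) = Mul(-1, Add(14, 13)) = Mul(-1, 27) = -27)
Mul(Add(Pow(Add(4999, Function('r')(-8, 62)), -1), Function('x')(29, 57)), Pow(Add(4822, -4136), -1)) = Mul(Add(Pow(Add(4999, Mul(10, -8)), -1), -27), Pow(Add(4822, -4136), -1)) = Mul(Add(Pow(Add(4999, -80), -1), -27), Pow(686, -1)) = Mul(Add(Pow(4919, -1), -27), Rational(1, 686)) = Mul(Add(Rational(1, 4919), -27), Rational(1, 686)) = Mul(Rational(-132812, 4919), Rational(1, 686)) = Rational(-66406, 1687217)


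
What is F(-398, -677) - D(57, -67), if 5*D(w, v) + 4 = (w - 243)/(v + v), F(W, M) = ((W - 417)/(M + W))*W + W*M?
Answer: 3877030597/14405 ≈ 2.6915e+5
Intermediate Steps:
F(W, M) = M*W + W*(-417 + W)/(M + W) (F(W, M) = ((-417 + W)/(M + W))*W + M*W = W*(-417 + W)/(M + W) + M*W = M*W + W*(-417 + W)/(M + W))
D(w, v) = -⅘ + (-243 + w)/(10*v) (D(w, v) = -⅘ + ((w - 243)/(v + v))/5 = -⅘ + ((-243 + w)/((2*v)))/5 = -⅘ + ((-243 + w)*(1/(2*v)))/5 = -⅘ + ((-243 + w)/(2*v))/5 = -⅘ + (-243 + w)/(10*v))
F(-398, -677) - D(57, -67) = -398*(-417 - 398 + (-677)² - 677*(-398))/(-677 - 398) - (-243 + 57 - 8*(-67))/(10*(-67)) = -398*(-417 - 398 + 458329 + 269446)/(-1075) - (-1)*(-243 + 57 + 536)/(10*67) = -398*(-1/1075)*726960 - (-1)*350/(10*67) = 57866016/215 - 1*(-35/67) = 57866016/215 + 35/67 = 3877030597/14405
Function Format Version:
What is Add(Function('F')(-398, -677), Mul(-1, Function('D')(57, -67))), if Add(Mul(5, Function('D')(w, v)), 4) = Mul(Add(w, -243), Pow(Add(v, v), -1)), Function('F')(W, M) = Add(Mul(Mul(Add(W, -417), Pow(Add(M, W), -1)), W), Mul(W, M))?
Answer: Rational(3877030597, 14405) ≈ 2.6915e+5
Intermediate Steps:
Function('F')(W, M) = Add(Mul(M, W), Mul(W, Pow(Add(M, W), -1), Add(-417, W))) (Function('F')(W, M) = Add(Mul(Mul(Add(-417, W), Pow(Add(M, W), -1)), W), Mul(M, W)) = Add(Mul(Mul(Pow(Add(M, W), -1), Add(-417, W)), W), Mul(M, W)) = Add(Mul(W, Pow(Add(M, W), -1), Add(-417, W)), Mul(M, W)) = Add(Mul(M, W), Mul(W, Pow(Add(M, W), -1), Add(-417, W))))
Function('D')(w, v) = Add(Rational(-4, 5), Mul(Rational(1, 10), Pow(v, -1), Add(-243, w))) (Function('D')(w, v) = Add(Rational(-4, 5), Mul(Rational(1, 5), Mul(Add(w, -243), Pow(Add(v, v), -1)))) = Add(Rational(-4, 5), Mul(Rational(1, 5), Mul(Add(-243, w), Pow(Mul(2, v), -1)))) = Add(Rational(-4, 5), Mul(Rational(1, 5), Mul(Add(-243, w), Mul(Rational(1, 2), Pow(v, -1))))) = Add(Rational(-4, 5), Mul(Rational(1, 5), Mul(Rational(1, 2), Pow(v, -1), Add(-243, w)))) = Add(Rational(-4, 5), Mul(Rational(1, 10), Pow(v, -1), Add(-243, w))))
Add(Function('F')(-398, -677), Mul(-1, Function('D')(57, -67))) = Add(Mul(-398, Pow(Add(-677, -398), -1), Add(-417, -398, Pow(-677, 2), Mul(-677, -398))), Mul(-1, Mul(Rational(1, 10), Pow(-67, -1), Add(-243, 57, Mul(-8, -67))))) = Add(Mul(-398, Pow(-1075, -1), Add(-417, -398, 458329, 269446)), Mul(-1, Mul(Rational(1, 10), Rational(-1, 67), Add(-243, 57, 536)))) = Add(Mul(-398, Rational(-1, 1075), 726960), Mul(-1, Mul(Rational(1, 10), Rational(-1, 67), 350))) = Add(Rational(57866016, 215), Mul(-1, Rational(-35, 67))) = Add(Rational(57866016, 215), Rational(35, 67)) = Rational(3877030597, 14405)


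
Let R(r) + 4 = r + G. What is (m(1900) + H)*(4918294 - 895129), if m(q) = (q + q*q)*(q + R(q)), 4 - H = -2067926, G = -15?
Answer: 54951050221291950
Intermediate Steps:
H = 2067930 (H = 4 - 1*(-2067926) = 4 + 2067926 = 2067930)
R(r) = -19 + r (R(r) = -4 + (r - 15) = -4 + (-15 + r) = -19 + r)
m(q) = (-19 + 2*q)*(q + q²) (m(q) = (q + q*q)*(q + (-19 + q)) = (q + q²)*(-19 + 2*q) = (-19 + 2*q)*(q + q²))
(m(1900) + H)*(4918294 - 895129) = (1900*(-19 - 17*1900 + 2*1900²) + 2067930)*(4918294 - 895129) = (1900*(-19 - 32300 + 2*3610000) + 2067930)*4023165 = (1900*(-19 - 32300 + 7220000) + 2067930)*4023165 = (1900*7187681 + 2067930)*4023165 = (13656593900 + 2067930)*4023165 = 13658661830*4023165 = 54951050221291950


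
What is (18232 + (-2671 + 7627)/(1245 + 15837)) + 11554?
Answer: 84801568/2847 ≈ 29786.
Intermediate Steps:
(18232 + (-2671 + 7627)/(1245 + 15837)) + 11554 = (18232 + 4956/17082) + 11554 = (18232 + 4956*(1/17082)) + 11554 = (18232 + 826/2847) + 11554 = 51907330/2847 + 11554 = 84801568/2847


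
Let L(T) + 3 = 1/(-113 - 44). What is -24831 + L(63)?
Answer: -3898939/157 ≈ -24834.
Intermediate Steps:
L(T) = -472/157 (L(T) = -3 + 1/(-113 - 44) = -3 + 1/(-157) = -3 - 1/157 = -472/157)
-24831 + L(63) = -24831 - 472/157 = -3898939/157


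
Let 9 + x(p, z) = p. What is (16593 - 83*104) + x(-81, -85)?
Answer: 7871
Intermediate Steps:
x(p, z) = -9 + p
(16593 - 83*104) + x(-81, -85) = (16593 - 83*104) + (-9 - 81) = (16593 - 8632) - 90 = 7961 - 90 = 7871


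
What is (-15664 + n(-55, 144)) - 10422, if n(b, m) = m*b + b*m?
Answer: -41926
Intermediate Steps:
n(b, m) = 2*b*m (n(b, m) = b*m + b*m = 2*b*m)
(-15664 + n(-55, 144)) - 10422 = (-15664 + 2*(-55)*144) - 10422 = (-15664 - 15840) - 10422 = -31504 - 10422 = -41926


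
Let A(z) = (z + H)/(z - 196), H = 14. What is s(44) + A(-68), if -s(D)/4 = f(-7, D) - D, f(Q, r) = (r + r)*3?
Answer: -38711/44 ≈ -879.79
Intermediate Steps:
f(Q, r) = 6*r (f(Q, r) = (2*r)*3 = 6*r)
s(D) = -20*D (s(D) = -4*(6*D - D) = -20*D)
A(z) = (14 + z)/(-196 + z) (A(z) = (z + 14)/(z - 196) = (14 + z)/(-196 + z))
s(44) + A(-68) = -20*44 + (14 - 68)/(-196 - 68) = -880 - 54/(-264) = -880 - 1/264*(-54) = -880 + 9/44 = -38711/44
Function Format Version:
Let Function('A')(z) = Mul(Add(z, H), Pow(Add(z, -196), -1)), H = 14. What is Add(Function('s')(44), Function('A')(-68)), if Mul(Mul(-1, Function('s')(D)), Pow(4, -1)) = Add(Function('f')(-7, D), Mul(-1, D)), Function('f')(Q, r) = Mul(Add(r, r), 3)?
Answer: Rational(-38711, 44) ≈ -879.79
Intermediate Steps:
Function('f')(Q, r) = Mul(6, r) (Function('f')(Q, r) = Mul(Mul(2, r), 3) = Mul(6, r))
Function('s')(D) = Mul(-20, D) (Function('s')(D) = Mul(-4, Add(Mul(6, D), Mul(-1, D))) = Mul(-4, Mul(5, D)) = Mul(-20, D))
Function('A')(z) = Mul(Pow(Add(-196, z), -1), Add(14, z)) (Function('A')(z) = Mul(Add(z, 14), Pow(Add(z, -196), -1)) = Mul(Add(14, z), Pow(Add(-196, z), -1)) = Mul(Pow(Add(-196, z), -1), Add(14, z)))
Add(Function('s')(44), Function('A')(-68)) = Add(Mul(-20, 44), Mul(Pow(Add(-196, -68), -1), Add(14, -68))) = Add(-880, Mul(Pow(-264, -1), -54)) = Add(-880, Mul(Rational(-1, 264), -54)) = Add(-880, Rational(9, 44)) = Rational(-38711, 44)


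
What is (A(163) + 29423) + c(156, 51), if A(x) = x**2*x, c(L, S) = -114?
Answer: 4360056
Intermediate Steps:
A(x) = x**3
(A(163) + 29423) + c(156, 51) = (163**3 + 29423) - 114 = (4330747 + 29423) - 114 = 4360170 - 114 = 4360056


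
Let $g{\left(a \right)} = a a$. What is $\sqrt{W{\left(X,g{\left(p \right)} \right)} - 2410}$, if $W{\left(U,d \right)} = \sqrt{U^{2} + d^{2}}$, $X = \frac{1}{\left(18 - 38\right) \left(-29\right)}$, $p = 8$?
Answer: $\frac{\sqrt{-202681000 + 145 \sqrt{1377894401}}}{290} \approx 48.436 i$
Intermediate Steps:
$g{\left(a \right)} = a^{2}$
$X = \frac{1}{580}$ ($X = \frac{1}{-20} \left(- \frac{1}{29}\right) = \left(- \frac{1}{20}\right) \left(- \frac{1}{29}\right) = \frac{1}{580} \approx 0.0017241$)
$\sqrt{W{\left(X,g{\left(p \right)} \right)} - 2410} = \sqrt{\sqrt{\left(\frac{1}{580}\right)^{2} + \left(8^{2}\right)^{2}} - 2410} = \sqrt{\sqrt{\frac{1}{336400} + 64^{2}} - 2410} = \sqrt{\sqrt{\frac{1}{336400} + 4096} - 2410} = \sqrt{\sqrt{\frac{1377894401}{336400}} - 2410} = \sqrt{\frac{\sqrt{1377894401}}{580} - 2410} = \sqrt{-2410 + \frac{\sqrt{1377894401}}{580}}$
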